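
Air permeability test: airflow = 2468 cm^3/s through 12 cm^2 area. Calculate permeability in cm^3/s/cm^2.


Formula: Air Permeability = Airflow / Test Area
AP = 2468 cm^3/s / 12 cm^2
AP = 205.7 cm^3/s/cm^2

205.7 cm^3/s/cm^2


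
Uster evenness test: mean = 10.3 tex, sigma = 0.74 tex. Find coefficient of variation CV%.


Formula: CV% = (standard deviation / mean) * 100
Step 1: Ratio = 0.74 / 10.3 = 0.071845
Step 2: CV% = 0.071845 * 100 = 7.1845% ≈ 7.2%

7.2%


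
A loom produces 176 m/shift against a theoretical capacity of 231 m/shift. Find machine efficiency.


Formula: Efficiency% = (Actual output / Theoretical output) * 100
Efficiency% = (176 / 231) * 100
Efficiency% = 0.761905 * 100 = 76.1905% ≈ 76.2%

76.2%


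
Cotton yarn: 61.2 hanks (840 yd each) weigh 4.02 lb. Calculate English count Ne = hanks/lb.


Formula: Ne = hanks / mass_lb
Substituting: Ne = 61.2 / 4.02
Ne = 15.2

15.2 Ne


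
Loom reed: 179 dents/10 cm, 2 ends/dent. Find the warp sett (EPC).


Formula: EPC = (dents per 10 cm * ends per dent) / 10
Step 1: Total ends per 10 cm = 179 * 2 = 358
Step 2: EPC = 358 / 10 = 35.8 ends/cm

35.8 ends/cm


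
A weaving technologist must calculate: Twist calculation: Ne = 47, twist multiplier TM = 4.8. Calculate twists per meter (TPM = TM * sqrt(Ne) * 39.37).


Formula: TPM = TM * sqrt(Ne) * 39.37
Step 1: sqrt(Ne) = sqrt(47) = 6.8557
Step 2: TM * sqrt(Ne) = 4.8 * 6.8557 = 32.9074
Step 3: TPM = 32.9074 * 39.37 = 1296 twists/m

1296 twists/m


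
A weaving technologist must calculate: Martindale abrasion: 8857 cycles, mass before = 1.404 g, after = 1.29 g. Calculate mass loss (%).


Formula: Mass loss% = ((m_before - m_after) / m_before) * 100
Step 1: Mass loss = 1.404 - 1.29 = 0.114 g
Step 2: Ratio = 0.114 / 1.404 = 0.0811966
Step 3: Mass loss% = 0.0811966 * 100 = 8.11966% ≈ 8.12%

8.12%


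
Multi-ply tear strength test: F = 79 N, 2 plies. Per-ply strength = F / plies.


Formula: Per-ply strength = Total force / Number of plies
Per-ply = 79 N / 2
Per-ply = 39.5 N

39.5 N


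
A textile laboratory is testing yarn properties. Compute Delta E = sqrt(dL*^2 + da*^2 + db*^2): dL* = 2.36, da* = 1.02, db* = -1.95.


Formula: Delta E = sqrt(dL*^2 + da*^2 + db*^2)
Step 1: dL*^2 = 2.36^2 = 5.5696
Step 2: da*^2 = 1.02^2 = 1.0404
Step 3: db*^2 = (-1.95)^2 = 3.8025
Step 4: Sum = 5.5696 + 1.0404 + 3.8025 = 10.4125
Step 5: Delta E = sqrt(10.4125) = 3.23

3.23 Delta E


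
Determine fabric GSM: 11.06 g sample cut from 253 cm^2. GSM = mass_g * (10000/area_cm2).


Formula: GSM = mass_g / area_m2
Step 1: Convert area: 253 cm^2 = 253 / 10000 = 0.0253 m^2
Step 2: GSM = 11.06 g / 0.0253 m^2 = 437.2 g/m^2

437.2 g/m^2


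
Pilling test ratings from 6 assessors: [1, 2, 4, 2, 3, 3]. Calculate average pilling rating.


Formula: Mean = sum / count
Sum = 1 + 2 + 4 + 2 + 3 + 3 = 15
Mean = 15 / 6 = 2.5

2.5


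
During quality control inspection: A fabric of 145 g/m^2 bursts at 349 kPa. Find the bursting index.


Formula: Bursting Index = Bursting Strength / Fabric GSM
BI = 349 kPa / 145 g/m^2
BI = 2.407 kPa/(g/m^2)

2.407 kPa/(g/m^2)


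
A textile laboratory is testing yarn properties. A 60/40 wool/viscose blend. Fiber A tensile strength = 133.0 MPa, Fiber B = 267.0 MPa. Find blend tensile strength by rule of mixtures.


Formula: Blend property = (fraction_A * property_A) + (fraction_B * property_B)
Step 1: Contribution A = 60/100 * 133.0 MPa = 79.8 MPa
Step 2: Contribution B = 40/100 * 267.0 MPa = 106.8 MPa
Step 3: Blend tensile strength = 79.8 + 106.8 = 186.6 MPa

186.6 MPa


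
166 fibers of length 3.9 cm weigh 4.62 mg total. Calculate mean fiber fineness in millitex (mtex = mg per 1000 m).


Formula: fineness (mtex) = mass (mg) / total length (km) = (mass_mg / total_length_m) * 1000
Step 1: Convert fiber length: 3.9 cm = 0.039 m
Step 2: Total fiber length = 166 * 0.039 = 6.474 m
Step 3: Linear density = 4.62 mg / 6.474 m = 0.7136 mg/m
Step 4: fineness = 0.7136 * 1000 = 713.6 mtex

713.6 mtex


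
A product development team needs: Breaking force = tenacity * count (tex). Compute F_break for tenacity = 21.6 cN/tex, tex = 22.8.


Formula: Breaking force = Tenacity * Linear density
F = 21.6 cN/tex * 22.8 tex
F = 492.48 cN

492.48 cN


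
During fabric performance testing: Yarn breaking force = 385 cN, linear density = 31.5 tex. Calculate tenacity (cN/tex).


Formula: Tenacity = Breaking force / Linear density
Tenacity = 385 cN / 31.5 tex
Tenacity = 12.22 cN/tex

12.22 cN/tex


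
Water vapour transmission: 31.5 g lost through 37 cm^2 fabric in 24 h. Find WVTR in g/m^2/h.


Formula: WVTR = mass_loss / (area * time)
Step 1: Convert area: 37 cm^2 = 0.0037 m^2
Step 2: WVTR = 31.5 g / (0.0037 m^2 * 24 h)
Step 3: WVTR = 31.5 / 0.0888 = 354.7 g/m^2/h

354.7 g/m^2/h


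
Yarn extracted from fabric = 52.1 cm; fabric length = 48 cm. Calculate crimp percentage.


Formula: Crimp% = ((L_yarn - L_fabric) / L_fabric) * 100
Step 1: Extension = 52.1 - 48 = 4.1 cm
Step 2: Crimp% = (4.1 / 48) * 100
Step 3: Crimp% = 0.085417 * 100 = 8.5417% ≈ 8.5%

8.5%


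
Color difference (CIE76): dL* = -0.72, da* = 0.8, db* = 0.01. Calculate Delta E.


Formula: Delta E = sqrt(dL*^2 + da*^2 + db*^2)
Step 1: dL*^2 = (-0.72)^2 = 0.5184
Step 2: da*^2 = 0.8^2 = 0.64
Step 3: db*^2 = 0.01^2 = 0.0001
Step 4: Sum = 0.5184 + 0.64 + 0.0001 = 1.1585
Step 5: Delta E = sqrt(1.1585) = 1.08

1.08 Delta E


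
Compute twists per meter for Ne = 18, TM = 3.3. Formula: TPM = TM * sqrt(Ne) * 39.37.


Formula: TPM = TM * sqrt(Ne) * 39.37
Step 1: sqrt(Ne) = sqrt(18) = 4.2426
Step 2: TM * sqrt(Ne) = 3.3 * 4.2426 = 14.0006
Step 3: TPM = 14.0006 * 39.37 = 551 twists/m

551 twists/m


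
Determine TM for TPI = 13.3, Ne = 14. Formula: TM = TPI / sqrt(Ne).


Formula: TM = TPI / sqrt(Ne)
Step 1: sqrt(Ne) = sqrt(14) = 3.7417
Step 2: TM = 13.3 / 3.7417 = 3.55

3.55 TM


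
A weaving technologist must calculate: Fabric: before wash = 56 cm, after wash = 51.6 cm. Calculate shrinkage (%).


Formula: Shrinkage% = ((L_before - L_after) / L_before) * 100
Step 1: Shrinkage = 56 - 51.6 = 4.4 cm
Step 2: Shrinkage% = (4.4 / 56) * 100
Step 3: Shrinkage% = 0.078571 * 100 = 7.8571% ≈ 7.9%

7.9%


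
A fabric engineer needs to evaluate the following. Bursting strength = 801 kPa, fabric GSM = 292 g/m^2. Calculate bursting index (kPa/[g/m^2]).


Formula: Bursting Index = Bursting Strength / Fabric GSM
BI = 801 kPa / 292 g/m^2
BI = 2.743 kPa/(g/m^2)

2.743 kPa/(g/m^2)


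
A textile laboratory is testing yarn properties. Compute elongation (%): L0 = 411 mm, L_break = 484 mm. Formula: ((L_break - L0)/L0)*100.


Formula: Elongation (%) = ((L_break - L0) / L0) * 100
Step 1: Extension = 484 - 411 = 73 mm
Step 2: Elongation = (73 / 411) * 100
Step 3: Elongation = 0.177616 * 100 = 17.7616% ≈ 17.8%

17.8%


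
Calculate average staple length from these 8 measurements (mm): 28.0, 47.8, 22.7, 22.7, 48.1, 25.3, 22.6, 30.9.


Formula: Mean = sum of lengths / count
Sum = 28.0 + 47.8 + 22.7 + 22.7 + 48.1 + 25.3 + 22.6 + 30.9
Sum = 248.1 mm
Mean = 248.1 / 8 = 31.01 mm

31.01 mm


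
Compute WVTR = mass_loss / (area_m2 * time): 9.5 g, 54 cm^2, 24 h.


Formula: WVTR = mass_loss / (area * time)
Step 1: Convert area: 54 cm^2 = 0.0054 m^2
Step 2: WVTR = 9.5 g / (0.0054 m^2 * 24 h)
Step 3: WVTR = 9.5 / 0.1296 = 73.3 g/m^2/h

73.3 g/m^2/h


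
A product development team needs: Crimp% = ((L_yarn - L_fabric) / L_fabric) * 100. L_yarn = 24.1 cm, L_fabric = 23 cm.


Formula: Crimp% = ((L_yarn - L_fabric) / L_fabric) * 100
Step 1: Extension = 24.1 - 23 = 1.1 cm
Step 2: Crimp% = (1.1 / 23) * 100
Step 3: Crimp% = 0.047826 * 100 = 4.7826% ≈ 4.8%

4.8%


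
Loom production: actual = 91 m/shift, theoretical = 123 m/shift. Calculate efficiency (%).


Formula: Efficiency% = (Actual output / Theoretical output) * 100
Efficiency% = (91 / 123) * 100
Efficiency% = 0.739837 * 100 = 73.9837% ≈ 74.0%

74.0%


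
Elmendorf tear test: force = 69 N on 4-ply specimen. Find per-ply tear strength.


Formula: Per-ply strength = Total force / Number of plies
Per-ply = 69 N / 4
Per-ply = 17.25 N

17.25 N


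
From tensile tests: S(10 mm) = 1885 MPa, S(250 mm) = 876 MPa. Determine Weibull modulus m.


Formula: m = ln(L1/L2) / ln(S2/S1)
Step 1: ln(L1/L2) = ln(10/250) = -3.21888
Step 2: S2/S1 = 876/1885 = 0.46472
Step 3: ln(S2/S1) = ln(0.46472) = -0.76632
Step 4: m = -3.21888 / -0.76632 = 4.20

4.20 (Weibull m)


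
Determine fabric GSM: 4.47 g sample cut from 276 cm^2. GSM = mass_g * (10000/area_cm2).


Formula: GSM = mass_g / area_m2
Step 1: Convert area: 276 cm^2 = 276 / 10000 = 0.0276 m^2
Step 2: GSM = 4.47 g / 0.0276 m^2 = 162.0 g/m^2

162.0 g/m^2


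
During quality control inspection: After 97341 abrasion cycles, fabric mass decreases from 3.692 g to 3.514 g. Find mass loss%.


Formula: Mass loss% = ((m_before - m_after) / m_before) * 100
Step 1: Mass loss = 3.692 - 3.514 = 0.178 g
Step 2: Ratio = 0.178 / 3.692 = 0.0482124
Step 3: Mass loss% = 0.0482124 * 100 = 4.82124% ≈ 4.82%

4.82%


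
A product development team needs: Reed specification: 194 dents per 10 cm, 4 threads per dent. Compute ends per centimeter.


Formula: EPC = (dents per 10 cm * ends per dent) / 10
Step 1: Total ends per 10 cm = 194 * 4 = 776
Step 2: EPC = 776 / 10 = 77.6 ends/cm

77.6 ends/cm


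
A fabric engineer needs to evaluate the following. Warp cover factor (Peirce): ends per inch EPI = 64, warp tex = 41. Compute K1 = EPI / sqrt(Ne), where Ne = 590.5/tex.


Formula: K1 = EPI / sqrt(Ne), with Ne = 590.5 / tex_warp
Step 1: Ne = 590.5 / 41 = 14.402
Step 2: sqrt(Ne) = sqrt(14.402) = 3.795
Step 3: K1 = 64 / 3.795 = 16.9

16.9


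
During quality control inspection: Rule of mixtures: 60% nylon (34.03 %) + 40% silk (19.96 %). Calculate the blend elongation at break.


Formula: Blend property = (fraction_A * property_A) + (fraction_B * property_B)
Step 1: Contribution A = 60/100 * 34.03 % = 20.418 %
Step 2: Contribution B = 40/100 * 19.96 % = 7.984 %
Step 3: Blend elongation at break = 20.418 + 7.984 = 28.402 %

28.402 %


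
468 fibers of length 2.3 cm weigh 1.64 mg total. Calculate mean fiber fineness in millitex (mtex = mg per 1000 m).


Formula: fineness (mtex) = mass (mg) / total length (km) = (mass_mg / total_length_m) * 1000
Step 1: Convert fiber length: 2.3 cm = 0.023 m
Step 2: Total fiber length = 468 * 0.023 = 10.764 m
Step 3: Linear density = 1.64 mg / 10.764 m = 0.1524 mg/m
Step 4: fineness = 0.1524 * 1000 = 152.4 mtex

152.4 mtex


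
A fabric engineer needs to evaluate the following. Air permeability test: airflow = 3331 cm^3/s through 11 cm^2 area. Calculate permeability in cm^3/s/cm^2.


Formula: Air Permeability = Airflow / Test Area
AP = 3331 cm^3/s / 11 cm^2
AP = 302.8 cm^3/s/cm^2

302.8 cm^3/s/cm^2


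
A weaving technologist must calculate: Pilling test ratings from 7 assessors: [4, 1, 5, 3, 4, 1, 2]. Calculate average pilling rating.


Formula: Mean = sum / count
Sum = 4 + 1 + 5 + 3 + 4 + 1 + 2 = 20
Mean = 20 / 7 = 2.9

2.9


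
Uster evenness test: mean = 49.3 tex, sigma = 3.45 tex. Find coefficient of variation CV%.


Formula: CV% = (standard deviation / mean) * 100
Step 1: Ratio = 3.45 / 49.3 = 0.06998
Step 2: CV% = 0.06998 * 100 = 6.998% ≈ 7.0%

7.0%


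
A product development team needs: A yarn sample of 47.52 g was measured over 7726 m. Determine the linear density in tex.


Formula: Tex = (mass_g / length_m) * 1000
Substituting: Tex = (47.52 / 7726) * 1000
Intermediate: 47.52 / 7726 = 0.00615066 g/m
Tex = 0.00615066 * 1000 = 6.15 tex

6.15 tex


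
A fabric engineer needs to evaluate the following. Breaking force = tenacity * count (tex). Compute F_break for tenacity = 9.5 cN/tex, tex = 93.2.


Formula: Breaking force = Tenacity * Linear density
F = 9.5 cN/tex * 93.2 tex
F = 885.40 cN

885.40 cN


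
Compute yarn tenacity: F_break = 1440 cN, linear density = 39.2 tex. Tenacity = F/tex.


Formula: Tenacity = Breaking force / Linear density
Tenacity = 1440 cN / 39.2 tex
Tenacity = 36.73 cN/tex

36.73 cN/tex


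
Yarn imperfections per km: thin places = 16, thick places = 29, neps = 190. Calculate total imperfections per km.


Formula: Total = thin places + thick places + neps
Total = 16 + 29 + 190
Total = 235 imperfections/km

235 imperfections/km


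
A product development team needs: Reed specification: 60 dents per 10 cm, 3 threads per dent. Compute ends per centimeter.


Formula: EPC = (dents per 10 cm * ends per dent) / 10
Step 1: Total ends per 10 cm = 60 * 3 = 180
Step 2: EPC = 180 / 10 = 18.0 ends/cm

18.0 ends/cm


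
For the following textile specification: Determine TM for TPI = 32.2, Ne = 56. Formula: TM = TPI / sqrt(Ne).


Formula: TM = TPI / sqrt(Ne)
Step 1: sqrt(Ne) = sqrt(56) = 7.4833
Step 2: TM = 32.2 / 7.4833 = 4.30

4.30 TM


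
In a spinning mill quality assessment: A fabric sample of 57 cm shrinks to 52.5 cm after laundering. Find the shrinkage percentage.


Formula: Shrinkage% = ((L_before - L_after) / L_before) * 100
Step 1: Shrinkage = 57 - 52.5 = 4.5 cm
Step 2: Shrinkage% = (4.5 / 57) * 100
Step 3: Shrinkage% = 0.078947 * 100 = 7.8947% ≈ 7.9%

7.9%


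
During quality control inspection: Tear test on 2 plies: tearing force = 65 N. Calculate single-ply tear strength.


Formula: Per-ply strength = Total force / Number of plies
Per-ply = 65 N / 2
Per-ply = 32.5 N

32.5 N


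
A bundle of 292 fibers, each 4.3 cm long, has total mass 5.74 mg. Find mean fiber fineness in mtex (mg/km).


Formula: fineness (mtex) = mass (mg) / total length (km) = (mass_mg / total_length_m) * 1000
Step 1: Convert fiber length: 4.3 cm = 0.043 m
Step 2: Total fiber length = 292 * 0.043 = 12.556 m
Step 3: Linear density = 5.74 mg / 12.556 m = 0.4572 mg/m
Step 4: fineness = 0.4572 * 1000 = 457.2 mtex

457.2 mtex


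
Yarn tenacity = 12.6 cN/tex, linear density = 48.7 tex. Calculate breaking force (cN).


Formula: Breaking force = Tenacity * Linear density
F = 12.6 cN/tex * 48.7 tex
F = 613.62 cN

613.62 cN


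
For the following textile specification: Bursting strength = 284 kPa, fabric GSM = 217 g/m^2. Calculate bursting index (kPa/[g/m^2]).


Formula: Bursting Index = Bursting Strength / Fabric GSM
BI = 284 kPa / 217 g/m^2
BI = 1.309 kPa/(g/m^2)

1.309 kPa/(g/m^2)


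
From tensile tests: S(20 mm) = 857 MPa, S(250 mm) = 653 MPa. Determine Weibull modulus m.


Formula: m = ln(L1/L2) / ln(S2/S1)
Step 1: ln(L1/L2) = ln(20/250) = -2.52573
Step 2: S2/S1 = 653/857 = 0.76196
Step 3: ln(S2/S1) = ln(0.76196) = -0.27186
Step 4: m = -2.52573 / -0.27186 = 9.29

9.29 (Weibull m)


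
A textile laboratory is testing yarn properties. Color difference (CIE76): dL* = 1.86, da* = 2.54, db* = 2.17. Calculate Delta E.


Formula: Delta E = sqrt(dL*^2 + da*^2 + db*^2)
Step 1: dL*^2 = 1.86^2 = 3.4596
Step 2: da*^2 = 2.54^2 = 6.4516
Step 3: db*^2 = 2.17^2 = 4.7089
Step 4: Sum = 3.4596 + 6.4516 + 4.7089 = 14.6201
Step 5: Delta E = sqrt(14.6201) = 3.82

3.82 Delta E


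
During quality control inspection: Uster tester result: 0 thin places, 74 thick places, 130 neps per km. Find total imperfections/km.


Formula: Total = thin places + thick places + neps
Total = 0 + 74 + 130
Total = 204 imperfections/km

204 imperfections/km


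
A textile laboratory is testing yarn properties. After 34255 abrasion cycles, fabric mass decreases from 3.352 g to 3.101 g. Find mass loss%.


Formula: Mass loss% = ((m_before - m_after) / m_before) * 100
Step 1: Mass loss = 3.352 - 3.101 = 0.251 g
Step 2: Ratio = 0.251 / 3.352 = 0.0748807
Step 3: Mass loss% = 0.0748807 * 100 = 7.48807% ≈ 7.49%

7.49%


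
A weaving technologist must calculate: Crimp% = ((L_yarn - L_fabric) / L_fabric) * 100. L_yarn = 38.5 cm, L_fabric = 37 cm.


Formula: Crimp% = ((L_yarn - L_fabric) / L_fabric) * 100
Step 1: Extension = 38.5 - 37 = 1.5 cm
Step 2: Crimp% = (1.5 / 37) * 100
Step 3: Crimp% = 0.040541 * 100 = 4.0541% ≈ 4.1%

4.1%


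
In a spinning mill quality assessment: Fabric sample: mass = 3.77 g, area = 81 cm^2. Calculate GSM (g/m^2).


Formula: GSM = mass_g / area_m2
Step 1: Convert area: 81 cm^2 = 81 / 10000 = 0.0081 m^2
Step 2: GSM = 3.77 g / 0.0081 m^2 = 465.4 g/m^2

465.4 g/m^2


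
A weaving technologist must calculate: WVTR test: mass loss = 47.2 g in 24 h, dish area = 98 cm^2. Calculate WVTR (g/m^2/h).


Formula: WVTR = mass_loss / (area * time)
Step 1: Convert area: 98 cm^2 = 0.0098 m^2
Step 2: WVTR = 47.2 g / (0.0098 m^2 * 24 h)
Step 3: WVTR = 47.2 / 0.2352 = 200.7 g/m^2/h

200.7 g/m^2/h


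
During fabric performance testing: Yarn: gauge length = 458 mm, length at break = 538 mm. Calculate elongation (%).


Formula: Elongation (%) = ((L_break - L0) / L0) * 100
Step 1: Extension = 538 - 458 = 80 mm
Step 2: Elongation = (80 / 458) * 100
Step 3: Elongation = 0.174672 * 100 = 17.4672% ≈ 17.5%

17.5%


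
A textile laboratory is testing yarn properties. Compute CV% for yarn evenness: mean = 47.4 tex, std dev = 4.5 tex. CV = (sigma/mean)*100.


Formula: CV% = (standard deviation / mean) * 100
Step 1: Ratio = 4.5 / 47.4 = 0.094937
Step 2: CV% = 0.094937 * 100 = 9.4937% ≈ 9.5%

9.5%


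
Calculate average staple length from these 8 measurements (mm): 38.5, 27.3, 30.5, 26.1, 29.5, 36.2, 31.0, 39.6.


Formula: Mean = sum of lengths / count
Sum = 38.5 + 27.3 + 30.5 + 26.1 + 29.5 + 36.2 + 31.0 + 39.6
Sum = 258.7 mm
Mean = 258.7 / 8 = 32.34 mm

32.34 mm


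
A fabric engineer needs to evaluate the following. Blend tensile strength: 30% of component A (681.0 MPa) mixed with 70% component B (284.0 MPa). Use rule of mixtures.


Formula: Blend property = (fraction_A * property_A) + (fraction_B * property_B)
Step 1: Contribution A = 30/100 * 681.0 MPa = 204.3 MPa
Step 2: Contribution B = 70/100 * 284.0 MPa = 198.8 MPa
Step 3: Blend tensile strength = 204.3 + 198.8 = 403.1 MPa

403.1 MPa


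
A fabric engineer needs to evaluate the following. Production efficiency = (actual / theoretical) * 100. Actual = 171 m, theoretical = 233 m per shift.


Formula: Efficiency% = (Actual output / Theoretical output) * 100
Efficiency% = (171 / 233) * 100
Efficiency% = 0.733906 * 100 = 73.3906% ≈ 73.4%

73.4%


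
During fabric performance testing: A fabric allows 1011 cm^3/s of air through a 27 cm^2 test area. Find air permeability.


Formula: Air Permeability = Airflow / Test Area
AP = 1011 cm^3/s / 27 cm^2
AP = 37.4 cm^3/s/cm^2

37.4 cm^3/s/cm^2


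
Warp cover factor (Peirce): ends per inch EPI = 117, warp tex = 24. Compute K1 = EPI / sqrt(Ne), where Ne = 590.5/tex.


Formula: K1 = EPI / sqrt(Ne), with Ne = 590.5 / tex_warp
Step 1: Ne = 590.5 / 24 = 24.604
Step 2: sqrt(Ne) = sqrt(24.604) = 4.9602
Step 3: K1 = 117 / 4.9602 = 23.6

23.6


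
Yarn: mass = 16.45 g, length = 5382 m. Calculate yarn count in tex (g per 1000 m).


Formula: Tex = (mass_g / length_m) * 1000
Substituting: Tex = (16.45 / 5382) * 1000
Intermediate: 16.45 / 5382 = 0.00305648 g/m
Tex = 0.00305648 * 1000 = 3.06 tex

3.06 tex


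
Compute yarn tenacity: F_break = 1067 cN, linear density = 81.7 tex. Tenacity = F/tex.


Formula: Tenacity = Breaking force / Linear density
Tenacity = 1067 cN / 81.7 tex
Tenacity = 13.06 cN/tex

13.06 cN/tex


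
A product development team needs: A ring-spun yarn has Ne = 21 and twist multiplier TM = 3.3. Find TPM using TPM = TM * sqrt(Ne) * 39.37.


Formula: TPM = TM * sqrt(Ne) * 39.37
Step 1: sqrt(Ne) = sqrt(21) = 4.5826
Step 2: TM * sqrt(Ne) = 3.3 * 4.5826 = 15.1226
Step 3: TPM = 15.1226 * 39.37 = 595 twists/m

595 twists/m


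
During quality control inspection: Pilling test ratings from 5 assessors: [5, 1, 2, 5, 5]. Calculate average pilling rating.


Formula: Mean = sum / count
Sum = 5 + 1 + 2 + 5 + 5 = 18
Mean = 18 / 5 = 3.6

3.6


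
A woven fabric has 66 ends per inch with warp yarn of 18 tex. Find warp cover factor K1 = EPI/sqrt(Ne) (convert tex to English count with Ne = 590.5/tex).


Formula: K1 = EPI / sqrt(Ne), with Ne = 590.5 / tex_warp
Step 1: Ne = 590.5 / 18 = 32.806
Step 2: sqrt(Ne) = sqrt(32.806) = 5.7277
Step 3: K1 = 66 / 5.7277 = 11.5

11.5


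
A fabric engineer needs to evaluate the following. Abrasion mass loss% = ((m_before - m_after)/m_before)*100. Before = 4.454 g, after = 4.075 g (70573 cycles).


Formula: Mass loss% = ((m_before - m_after) / m_before) * 100
Step 1: Mass loss = 4.454 - 4.075 = 0.379 g
Step 2: Ratio = 0.379 / 4.454 = 0.0850921
Step 3: Mass loss% = 0.0850921 * 100 = 8.50921% ≈ 8.51%

8.51%


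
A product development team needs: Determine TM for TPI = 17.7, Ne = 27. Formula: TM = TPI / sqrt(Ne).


Formula: TM = TPI / sqrt(Ne)
Step 1: sqrt(Ne) = sqrt(27) = 5.1962
Step 2: TM = 17.7 / 5.1962 = 3.41

3.41 TM


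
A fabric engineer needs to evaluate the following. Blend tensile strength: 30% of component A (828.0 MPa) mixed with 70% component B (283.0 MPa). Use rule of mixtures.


Formula: Blend property = (fraction_A * property_A) + (fraction_B * property_B)
Step 1: Contribution A = 30/100 * 828.0 MPa = 248.4 MPa
Step 2: Contribution B = 70/100 * 283.0 MPa = 198.1 MPa
Step 3: Blend tensile strength = 248.4 + 198.1 = 446.5 MPa

446.5 MPa


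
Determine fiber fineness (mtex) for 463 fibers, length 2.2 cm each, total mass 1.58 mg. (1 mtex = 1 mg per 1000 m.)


Formula: fineness (mtex) = mass (mg) / total length (km) = (mass_mg / total_length_m) * 1000
Step 1: Convert fiber length: 2.2 cm = 0.022 m
Step 2: Total fiber length = 463 * 0.022 = 10.186 m
Step 3: Linear density = 1.58 mg / 10.186 m = 0.1551 mg/m
Step 4: fineness = 0.1551 * 1000 = 155.1 mtex

155.1 mtex


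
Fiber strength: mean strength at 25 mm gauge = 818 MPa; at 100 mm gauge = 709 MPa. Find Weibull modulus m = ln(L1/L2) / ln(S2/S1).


Formula: m = ln(L1/L2) / ln(S2/S1)
Step 1: ln(L1/L2) = ln(25/100) = -1.38629
Step 2: S2/S1 = 709/818 = 0.86675
Step 3: ln(S2/S1) = ln(0.86675) = -0.14300
Step 4: m = -1.38629 / -0.14300 = 9.69

9.69 (Weibull m)


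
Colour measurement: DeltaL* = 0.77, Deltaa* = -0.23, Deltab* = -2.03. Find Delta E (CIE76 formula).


Formula: Delta E = sqrt(dL*^2 + da*^2 + db*^2)
Step 1: dL*^2 = 0.77^2 = 0.5929
Step 2: da*^2 = (-0.23)^2 = 0.0529
Step 3: db*^2 = (-2.03)^2 = 4.1209
Step 4: Sum = 0.5929 + 0.0529 + 4.1209 = 4.7667
Step 5: Delta E = sqrt(4.7667) = 2.18

2.18 Delta E


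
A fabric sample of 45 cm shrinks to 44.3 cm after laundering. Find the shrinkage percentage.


Formula: Shrinkage% = ((L_before - L_after) / L_before) * 100
Step 1: Shrinkage = 45 - 44.3 = 0.7 cm
Step 2: Shrinkage% = (0.7 / 45) * 100
Step 3: Shrinkage% = 0.015556 * 100 = 1.5556% ≈ 1.6%

1.6%


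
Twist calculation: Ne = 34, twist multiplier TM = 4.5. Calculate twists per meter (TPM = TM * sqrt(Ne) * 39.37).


Formula: TPM = TM * sqrt(Ne) * 39.37
Step 1: sqrt(Ne) = sqrt(34) = 5.831
Step 2: TM * sqrt(Ne) = 4.5 * 5.831 = 26.2395
Step 3: TPM = 26.2395 * 39.37 = 1033 twists/m

1033 twists/m


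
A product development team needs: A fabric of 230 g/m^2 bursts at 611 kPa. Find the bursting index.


Formula: Bursting Index = Bursting Strength / Fabric GSM
BI = 611 kPa / 230 g/m^2
BI = 2.657 kPa/(g/m^2)

2.657 kPa/(g/m^2)


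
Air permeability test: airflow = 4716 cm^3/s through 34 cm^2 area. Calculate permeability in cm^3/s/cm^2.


Formula: Air Permeability = Airflow / Test Area
AP = 4716 cm^3/s / 34 cm^2
AP = 138.7 cm^3/s/cm^2

138.7 cm^3/s/cm^2


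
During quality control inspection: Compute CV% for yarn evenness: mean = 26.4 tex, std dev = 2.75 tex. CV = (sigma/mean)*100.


Formula: CV% = (standard deviation / mean) * 100
Step 1: Ratio = 2.75 / 26.4 = 0.104167
Step 2: CV% = 0.104167 * 100 = 10.4167% ≈ 10.4%

10.4%


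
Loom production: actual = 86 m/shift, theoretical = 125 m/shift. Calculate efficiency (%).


Formula: Efficiency% = (Actual output / Theoretical output) * 100
Efficiency% = (86 / 125) * 100
Efficiency% = 0.688 * 100 = 68.8%

68.8%


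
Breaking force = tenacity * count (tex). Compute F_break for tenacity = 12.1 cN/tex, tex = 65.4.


Formula: Breaking force = Tenacity * Linear density
F = 12.1 cN/tex * 65.4 tex
F = 791.34 cN

791.34 cN


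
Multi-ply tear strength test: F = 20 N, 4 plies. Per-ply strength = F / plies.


Formula: Per-ply strength = Total force / Number of plies
Per-ply = 20 N / 4
Per-ply = 5 N

5 N


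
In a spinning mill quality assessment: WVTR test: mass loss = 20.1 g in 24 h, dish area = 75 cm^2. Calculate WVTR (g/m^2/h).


Formula: WVTR = mass_loss / (area * time)
Step 1: Convert area: 75 cm^2 = 0.0075 m^2
Step 2: WVTR = 20.1 g / (0.0075 m^2 * 24 h)
Step 3: WVTR = 20.1 / 0.18 = 111.7 g/m^2/h

111.7 g/m^2/h


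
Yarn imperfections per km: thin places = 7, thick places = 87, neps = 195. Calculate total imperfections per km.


Formula: Total = thin places + thick places + neps
Total = 7 + 87 + 195
Total = 289 imperfections/km

289 imperfections/km


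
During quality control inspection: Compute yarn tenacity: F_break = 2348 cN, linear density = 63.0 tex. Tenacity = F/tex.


Formula: Tenacity = Breaking force / Linear density
Tenacity = 2348 cN / 63.0 tex
Tenacity = 37.27 cN/tex

37.27 cN/tex


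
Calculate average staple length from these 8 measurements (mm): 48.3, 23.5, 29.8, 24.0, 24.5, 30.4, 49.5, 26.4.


Formula: Mean = sum of lengths / count
Sum = 48.3 + 23.5 + 29.8 + 24.0 + 24.5 + 30.4 + 49.5 + 26.4
Sum = 256.4 mm
Mean = 256.4 / 8 = 32.05 mm

32.05 mm


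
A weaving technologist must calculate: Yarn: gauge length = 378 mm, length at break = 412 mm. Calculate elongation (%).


Formula: Elongation (%) = ((L_break - L0) / L0) * 100
Step 1: Extension = 412 - 378 = 34 mm
Step 2: Elongation = (34 / 378) * 100
Step 3: Elongation = 0.089947 * 100 = 8.9947% ≈ 9.0%

9.0%


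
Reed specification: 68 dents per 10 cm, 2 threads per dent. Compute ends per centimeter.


Formula: EPC = (dents per 10 cm * ends per dent) / 10
Step 1: Total ends per 10 cm = 68 * 2 = 136
Step 2: EPC = 136 / 10 = 13.6 ends/cm

13.6 ends/cm


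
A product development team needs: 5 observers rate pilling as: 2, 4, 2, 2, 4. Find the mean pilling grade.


Formula: Mean = sum / count
Sum = 2 + 4 + 2 + 2 + 4 = 14
Mean = 14 / 5 = 2.8

2.8


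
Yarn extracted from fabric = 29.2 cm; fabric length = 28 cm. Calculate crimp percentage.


Formula: Crimp% = ((L_yarn - L_fabric) / L_fabric) * 100
Step 1: Extension = 29.2 - 28 = 1.2 cm
Step 2: Crimp% = (1.2 / 28) * 100
Step 3: Crimp% = 0.042857 * 100 = 4.2857% ≈ 4.3%

4.3%


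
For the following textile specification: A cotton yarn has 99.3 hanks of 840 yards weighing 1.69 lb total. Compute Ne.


Formula: Ne = hanks / mass_lb
Substituting: Ne = 99.3 / 1.69
Ne = 58.8

58.8 Ne


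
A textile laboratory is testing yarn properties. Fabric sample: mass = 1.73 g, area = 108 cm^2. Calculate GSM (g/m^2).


Formula: GSM = mass_g / area_m2
Step 1: Convert area: 108 cm^2 = 108 / 10000 = 0.0108 m^2
Step 2: GSM = 1.73 g / 0.0108 m^2 = 160.2 g/m^2

160.2 g/m^2


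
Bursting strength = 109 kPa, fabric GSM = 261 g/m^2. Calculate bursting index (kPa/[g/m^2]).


Formula: Bursting Index = Bursting Strength / Fabric GSM
BI = 109 kPa / 261 g/m^2
BI = 0.418 kPa/(g/m^2)

0.418 kPa/(g/m^2)


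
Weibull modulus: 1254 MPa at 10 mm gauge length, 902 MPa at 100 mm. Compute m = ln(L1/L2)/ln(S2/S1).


Formula: m = ln(L1/L2) / ln(S2/S1)
Step 1: ln(L1/L2) = ln(10/100) = -2.30259
Step 2: S2/S1 = 902/1254 = 0.7193
Step 3: ln(S2/S1) = ln(0.7193) = -0.32948
Step 4: m = -2.30259 / -0.32948 = 6.99

6.99 (Weibull m)


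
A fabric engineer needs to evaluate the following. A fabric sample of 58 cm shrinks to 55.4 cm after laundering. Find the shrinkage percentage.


Formula: Shrinkage% = ((L_before - L_after) / L_before) * 100
Step 1: Shrinkage = 58 - 55.4 = 2.6 cm
Step 2: Shrinkage% = (2.6 / 58) * 100
Step 3: Shrinkage% = 0.044828 * 100 = 4.4828% ≈ 4.5%

4.5%


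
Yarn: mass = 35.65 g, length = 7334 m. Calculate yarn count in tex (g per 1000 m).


Formula: Tex = (mass_g / length_m) * 1000
Substituting: Tex = (35.65 / 7334) * 1000
Intermediate: 35.65 / 7334 = 0.00486092 g/m
Tex = 0.00486092 * 1000 = 4.86 tex

4.86 tex


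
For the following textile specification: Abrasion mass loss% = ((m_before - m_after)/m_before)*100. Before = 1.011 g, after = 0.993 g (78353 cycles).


Formula: Mass loss% = ((m_before - m_after) / m_before) * 100
Step 1: Mass loss = 1.011 - 0.993 = 0.018 g
Step 2: Ratio = 0.018 / 1.011 = 0.0178042
Step 3: Mass loss% = 0.0178042 * 100 = 1.78042% ≈ 1.78%

1.78%


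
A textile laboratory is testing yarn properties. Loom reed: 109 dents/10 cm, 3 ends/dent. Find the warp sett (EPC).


Formula: EPC = (dents per 10 cm * ends per dent) / 10
Step 1: Total ends per 10 cm = 109 * 3 = 327
Step 2: EPC = 327 / 10 = 32.7 ends/cm

32.7 ends/cm


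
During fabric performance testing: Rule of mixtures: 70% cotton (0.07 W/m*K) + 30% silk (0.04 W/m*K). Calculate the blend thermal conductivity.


Formula: Blend property = (fraction_A * property_A) + (fraction_B * property_B)
Step 1: Contribution A = 70/100 * 0.07 W/m*K = 0.049 W/m*K
Step 2: Contribution B = 30/100 * 0.04 W/m*K = 0.012 W/m*K
Step 3: Blend thermal conductivity = 0.049 + 0.012 = 0.061 W/m*K

0.061 W/m*K


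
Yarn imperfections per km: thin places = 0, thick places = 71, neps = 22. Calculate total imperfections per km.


Formula: Total = thin places + thick places + neps
Total = 0 + 71 + 22
Total = 93 imperfections/km

93 imperfections/km


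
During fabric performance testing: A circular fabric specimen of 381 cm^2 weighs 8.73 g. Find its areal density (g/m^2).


Formula: GSM = mass_g / area_m2
Step 1: Convert area: 381 cm^2 = 381 / 10000 = 0.0381 m^2
Step 2: GSM = 8.73 g / 0.0381 m^2 = 229.1 g/m^2

229.1 g/m^2


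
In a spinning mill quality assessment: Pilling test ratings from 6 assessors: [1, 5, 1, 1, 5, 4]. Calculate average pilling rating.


Formula: Mean = sum / count
Sum = 1 + 5 + 1 + 1 + 5 + 4 = 17
Mean = 17 / 6 = 2.8

2.8


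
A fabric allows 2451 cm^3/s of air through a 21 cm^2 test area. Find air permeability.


Formula: Air Permeability = Airflow / Test Area
AP = 2451 cm^3/s / 21 cm^2
AP = 116.7 cm^3/s/cm^2

116.7 cm^3/s/cm^2


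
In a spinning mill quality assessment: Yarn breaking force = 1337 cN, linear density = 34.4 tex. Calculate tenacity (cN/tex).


Formula: Tenacity = Breaking force / Linear density
Tenacity = 1337 cN / 34.4 tex
Tenacity = 38.87 cN/tex

38.87 cN/tex


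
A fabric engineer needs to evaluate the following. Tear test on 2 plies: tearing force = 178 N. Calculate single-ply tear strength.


Formula: Per-ply strength = Total force / Number of plies
Per-ply = 178 N / 2
Per-ply = 89 N

89 N


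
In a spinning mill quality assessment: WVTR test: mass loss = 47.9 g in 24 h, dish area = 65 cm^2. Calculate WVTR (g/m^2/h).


Formula: WVTR = mass_loss / (area * time)
Step 1: Convert area: 65 cm^2 = 0.0065 m^2
Step 2: WVTR = 47.9 g / (0.0065 m^2 * 24 h)
Step 3: WVTR = 47.9 / 0.156 = 307.1 g/m^2/h

307.1 g/m^2/h


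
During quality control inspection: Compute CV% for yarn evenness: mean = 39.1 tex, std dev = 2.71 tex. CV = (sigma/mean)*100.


Formula: CV% = (standard deviation / mean) * 100
Step 1: Ratio = 2.71 / 39.1 = 0.069309
Step 2: CV% = 0.069309 * 100 = 6.9309% ≈ 6.9%

6.9%


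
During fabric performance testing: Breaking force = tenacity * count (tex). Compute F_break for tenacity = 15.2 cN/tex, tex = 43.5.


Formula: Breaking force = Tenacity * Linear density
F = 15.2 cN/tex * 43.5 tex
F = 661.20 cN

661.20 cN


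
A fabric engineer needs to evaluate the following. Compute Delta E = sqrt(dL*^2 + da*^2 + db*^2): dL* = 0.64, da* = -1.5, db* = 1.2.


Formula: Delta E = sqrt(dL*^2 + da*^2 + db*^2)
Step 1: dL*^2 = 0.64^2 = 0.4096
Step 2: da*^2 = (-1.5)^2 = 2.25
Step 3: db*^2 = 1.2^2 = 1.44
Step 4: Sum = 0.4096 + 2.25 + 1.44 = 4.0996
Step 5: Delta E = sqrt(4.0996) = 2.02

2.02 Delta E


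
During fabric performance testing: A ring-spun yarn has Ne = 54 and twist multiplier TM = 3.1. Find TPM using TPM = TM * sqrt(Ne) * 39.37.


Formula: TPM = TM * sqrt(Ne) * 39.37
Step 1: sqrt(Ne) = sqrt(54) = 7.3485
Step 2: TM * sqrt(Ne) = 3.1 * 7.3485 = 22.7804
Step 3: TPM = 22.7804 * 39.37 = 897 twists/m

897 twists/m


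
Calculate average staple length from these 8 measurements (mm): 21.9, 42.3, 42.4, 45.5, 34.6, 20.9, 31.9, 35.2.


Formula: Mean = sum of lengths / count
Sum = 21.9 + 42.3 + 42.4 + 45.5 + 34.6 + 20.9 + 31.9 + 35.2
Sum = 274.7 mm
Mean = 274.7 / 8 = 34.34 mm

34.34 mm


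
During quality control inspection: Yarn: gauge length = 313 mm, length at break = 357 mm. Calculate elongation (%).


Formula: Elongation (%) = ((L_break - L0) / L0) * 100
Step 1: Extension = 357 - 313 = 44 mm
Step 2: Elongation = (44 / 313) * 100
Step 3: Elongation = 0.140575 * 100 = 14.0575% ≈ 14.1%

14.1%


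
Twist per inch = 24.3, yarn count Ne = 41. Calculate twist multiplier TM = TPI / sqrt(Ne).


Formula: TM = TPI / sqrt(Ne)
Step 1: sqrt(Ne) = sqrt(41) = 6.4031
Step 2: TM = 24.3 / 6.4031 = 3.80

3.80 TM


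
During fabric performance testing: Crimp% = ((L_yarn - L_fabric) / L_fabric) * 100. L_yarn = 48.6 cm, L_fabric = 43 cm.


Formula: Crimp% = ((L_yarn - L_fabric) / L_fabric) * 100
Step 1: Extension = 48.6 - 43 = 5.6 cm
Step 2: Crimp% = (5.6 / 43) * 100
Step 3: Crimp% = 0.130233 * 100 = 13.0233% ≈ 13.0%

13.0%


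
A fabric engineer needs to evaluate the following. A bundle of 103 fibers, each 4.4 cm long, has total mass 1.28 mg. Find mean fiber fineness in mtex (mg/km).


Formula: fineness (mtex) = mass (mg) / total length (km) = (mass_mg / total_length_m) * 1000
Step 1: Convert fiber length: 4.4 cm = 0.044 m
Step 2: Total fiber length = 103 * 0.044 = 4.532 m
Step 3: Linear density = 1.28 mg / 4.532 m = 0.2824 mg/m
Step 4: fineness = 0.2824 * 1000 = 282.4 mtex

282.4 mtex


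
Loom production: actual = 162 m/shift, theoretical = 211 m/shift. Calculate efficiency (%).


Formula: Efficiency% = (Actual output / Theoretical output) * 100
Efficiency% = (162 / 211) * 100
Efficiency% = 0.767773 * 100 = 76.7773% ≈ 76.8%

76.8%


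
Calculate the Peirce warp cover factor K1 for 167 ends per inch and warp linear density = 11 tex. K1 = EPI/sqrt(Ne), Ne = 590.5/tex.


Formula: K1 = EPI / sqrt(Ne), with Ne = 590.5 / tex_warp
Step 1: Ne = 590.5 / 11 = 53.682
Step 2: sqrt(Ne) = sqrt(53.682) = 7.3268
Step 3: K1 = 167 / 7.3268 = 22.8

22.8


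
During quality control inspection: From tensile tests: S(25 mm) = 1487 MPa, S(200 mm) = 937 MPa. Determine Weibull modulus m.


Formula: m = ln(L1/L2) / ln(S2/S1)
Step 1: ln(L1/L2) = ln(25/200) = -2.07944
Step 2: S2/S1 = 937/1487 = 0.63013
Step 3: ln(S2/S1) = ln(0.63013) = -0.46183
Step 4: m = -2.07944 / -0.46183 = 4.50

4.50 (Weibull m)


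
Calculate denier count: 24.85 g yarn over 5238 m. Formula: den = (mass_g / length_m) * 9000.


Formula: den = (mass_g / length_m) * 9000
Substituting: den = (24.85 / 5238) * 9000
Intermediate: 24.85 / 5238 = 0.00474418 g/m
den = 0.00474418 * 9000 = 42.7 denier

42.7 denier


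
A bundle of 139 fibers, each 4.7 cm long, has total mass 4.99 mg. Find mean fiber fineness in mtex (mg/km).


Formula: fineness (mtex) = mass (mg) / total length (km) = (mass_mg / total_length_m) * 1000
Step 1: Convert fiber length: 4.7 cm = 0.047 m
Step 2: Total fiber length = 139 * 0.047 = 6.533 m
Step 3: Linear density = 4.99 mg / 6.533 m = 0.7638 mg/m
Step 4: fineness = 0.7638 * 1000 = 763.8 mtex

763.8 mtex


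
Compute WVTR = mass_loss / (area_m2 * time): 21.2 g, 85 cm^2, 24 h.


Formula: WVTR = mass_loss / (area * time)
Step 1: Convert area: 85 cm^2 = 0.0085 m^2
Step 2: WVTR = 21.2 g / (0.0085 m^2 * 24 h)
Step 3: WVTR = 21.2 / 0.204 = 103.9 g/m^2/h

103.9 g/m^2/h


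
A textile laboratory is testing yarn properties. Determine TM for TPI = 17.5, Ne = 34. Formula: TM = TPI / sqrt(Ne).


Formula: TM = TPI / sqrt(Ne)
Step 1: sqrt(Ne) = sqrt(34) = 5.831
Step 2: TM = 17.5 / 5.831 = 3.00

3.00 TM


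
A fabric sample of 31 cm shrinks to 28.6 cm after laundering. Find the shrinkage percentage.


Formula: Shrinkage% = ((L_before - L_after) / L_before) * 100
Step 1: Shrinkage = 31 - 28.6 = 2.4 cm
Step 2: Shrinkage% = (2.4 / 31) * 100
Step 3: Shrinkage% = 0.077419 * 100 = 7.7419% ≈ 7.7%

7.7%


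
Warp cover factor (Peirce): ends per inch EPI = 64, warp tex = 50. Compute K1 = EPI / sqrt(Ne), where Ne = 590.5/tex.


Formula: K1 = EPI / sqrt(Ne), with Ne = 590.5 / tex_warp
Step 1: Ne = 590.5 / 50 = 11.81
Step 2: sqrt(Ne) = sqrt(11.81) = 3.4366
Step 3: K1 = 64 / 3.4366 = 18.6

18.6


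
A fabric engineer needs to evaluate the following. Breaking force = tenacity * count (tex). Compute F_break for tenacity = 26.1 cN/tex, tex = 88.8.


Formula: Breaking force = Tenacity * Linear density
F = 26.1 cN/tex * 88.8 tex
F = 2317.68 cN

2317.68 cN


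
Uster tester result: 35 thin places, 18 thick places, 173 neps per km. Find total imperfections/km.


Formula: Total = thin places + thick places + neps
Total = 35 + 18 + 173
Total = 226 imperfections/km

226 imperfections/km


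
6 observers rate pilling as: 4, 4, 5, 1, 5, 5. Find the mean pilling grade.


Formula: Mean = sum / count
Sum = 4 + 4 + 5 + 1 + 5 + 5 = 24
Mean = 24 / 6 = 4.0

4.0


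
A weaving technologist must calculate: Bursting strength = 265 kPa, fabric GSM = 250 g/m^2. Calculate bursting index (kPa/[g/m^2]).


Formula: Bursting Index = Bursting Strength / Fabric GSM
BI = 265 kPa / 250 g/m^2
BI = 1.060 kPa/(g/m^2)

1.060 kPa/(g/m^2)


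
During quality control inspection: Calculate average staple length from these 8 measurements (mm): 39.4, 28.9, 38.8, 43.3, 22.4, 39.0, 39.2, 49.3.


Formula: Mean = sum of lengths / count
Sum = 39.4 + 28.9 + 38.8 + 43.3 + 22.4 + 39.0 + 39.2 + 49.3
Sum = 300.3 mm
Mean = 300.3 / 8 = 37.54 mm

37.54 mm


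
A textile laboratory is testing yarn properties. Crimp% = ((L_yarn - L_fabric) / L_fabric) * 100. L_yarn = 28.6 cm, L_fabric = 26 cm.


Formula: Crimp% = ((L_yarn - L_fabric) / L_fabric) * 100
Step 1: Extension = 28.6 - 26 = 2.6 cm
Step 2: Crimp% = (2.6 / 26) * 100
Step 3: Crimp% = 0.1 * 100 = 10.0%

10.0%


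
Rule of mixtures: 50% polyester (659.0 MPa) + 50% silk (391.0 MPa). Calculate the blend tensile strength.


Formula: Blend property = (fraction_A * property_A) + (fraction_B * property_B)
Step 1: Contribution A = 50/100 * 659.0 MPa = 329.5 MPa
Step 2: Contribution B = 50/100 * 391.0 MPa = 195.5 MPa
Step 3: Blend tensile strength = 329.5 + 195.5 = 525.0 MPa

525.0 MPa


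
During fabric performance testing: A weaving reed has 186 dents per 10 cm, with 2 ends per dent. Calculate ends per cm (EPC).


Formula: EPC = (dents per 10 cm * ends per dent) / 10
Step 1: Total ends per 10 cm = 186 * 2 = 372
Step 2: EPC = 372 / 10 = 37.2 ends/cm

37.2 ends/cm


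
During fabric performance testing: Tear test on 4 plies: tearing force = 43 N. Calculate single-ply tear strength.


Formula: Per-ply strength = Total force / Number of plies
Per-ply = 43 N / 4
Per-ply = 10.75 N

10.75 N


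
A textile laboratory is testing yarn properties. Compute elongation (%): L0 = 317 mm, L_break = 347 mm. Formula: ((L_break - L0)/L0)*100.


Formula: Elongation (%) = ((L_break - L0) / L0) * 100
Step 1: Extension = 347 - 317 = 30 mm
Step 2: Elongation = (30 / 317) * 100
Step 3: Elongation = 0.094637 * 100 = 9.4637% ≈ 9.5%

9.5%


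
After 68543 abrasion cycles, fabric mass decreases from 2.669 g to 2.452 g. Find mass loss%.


Formula: Mass loss% = ((m_before - m_after) / m_before) * 100
Step 1: Mass loss = 2.669 - 2.452 = 0.217 g
Step 2: Ratio = 0.217 / 2.669 = 0.0813039
Step 3: Mass loss% = 0.0813039 * 100 = 8.13039% ≈ 8.13%

8.13%


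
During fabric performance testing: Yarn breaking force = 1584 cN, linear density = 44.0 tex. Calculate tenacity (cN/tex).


Formula: Tenacity = Breaking force / Linear density
Tenacity = 1584 cN / 44.0 tex
Tenacity = 36.00 cN/tex

36.00 cN/tex
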